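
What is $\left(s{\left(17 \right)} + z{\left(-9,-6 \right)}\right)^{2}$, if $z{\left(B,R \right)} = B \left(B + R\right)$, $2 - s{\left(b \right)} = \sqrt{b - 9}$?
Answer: $18777 - 548 \sqrt{2} \approx 18002.0$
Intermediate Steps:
$s{\left(b \right)} = 2 - \sqrt{-9 + b}$ ($s{\left(b \right)} = 2 - \sqrt{b - 9} = 2 - \sqrt{-9 + b}$)
$\left(s{\left(17 \right)} + z{\left(-9,-6 \right)}\right)^{2} = \left(\left(2 - \sqrt{-9 + 17}\right) - 9 \left(-9 - 6\right)\right)^{2} = \left(\left(2 - \sqrt{8}\right) - -135\right)^{2} = \left(\left(2 - 2 \sqrt{2}\right) + 135\right)^{2} = \left(137 - 2 \sqrt{2}\right)^{2}$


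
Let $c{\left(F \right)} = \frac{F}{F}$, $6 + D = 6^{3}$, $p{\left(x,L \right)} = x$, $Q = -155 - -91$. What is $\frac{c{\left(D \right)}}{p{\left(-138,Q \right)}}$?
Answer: $- \frac{1}{138} \approx -0.0072464$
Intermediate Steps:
$Q = -64$ ($Q = -155 + 91 = -64$)
$D = 210$ ($D = -6 + 6^{3} = -6 + 216 = 210$)
$c{\left(F \right)} = 1$
$\frac{c{\left(D \right)}}{p{\left(-138,Q \right)}} = 1 \frac{1}{-138} = 1 \left(- \frac{1}{138}\right) = - \frac{1}{138}$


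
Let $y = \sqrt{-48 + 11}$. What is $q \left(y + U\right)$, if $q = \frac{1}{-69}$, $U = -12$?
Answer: $\frac{4}{23} - \frac{i \sqrt{37}}{69} \approx 0.17391 - 0.088156 i$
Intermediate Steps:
$y = i \sqrt{37}$ ($y = \sqrt{-37} = i \sqrt{37} \approx 6.0828 i$)
$q = - \frac{1}{69} \approx -0.014493$
$q \left(y + U\right) = - \frac{i \sqrt{37} - 12}{69} = - \frac{-12 + i \sqrt{37}}{69} = \frac{4}{23} - \frac{i \sqrt{37}}{69}$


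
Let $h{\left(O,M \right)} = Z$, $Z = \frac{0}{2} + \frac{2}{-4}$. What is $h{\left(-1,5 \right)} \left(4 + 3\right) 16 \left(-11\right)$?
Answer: $616$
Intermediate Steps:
$Z = - \frac{1}{2}$ ($Z = 0 \cdot \frac{1}{2} + 2 \left(- \frac{1}{4}\right) = 0 - \frac{1}{2} = - \frac{1}{2} \approx -0.5$)
$h{\left(O,M \right)} = - \frac{1}{2}$
$h{\left(-1,5 \right)} \left(4 + 3\right) 16 \left(-11\right) = - \frac{4 + 3}{2} \cdot 16 \left(-11\right) = \left(- \frac{1}{2}\right) 7 \cdot 16 \left(-11\right) = \left(- \frac{7}{2}\right) 16 \left(-11\right) = \left(-56\right) \left(-11\right) = 616$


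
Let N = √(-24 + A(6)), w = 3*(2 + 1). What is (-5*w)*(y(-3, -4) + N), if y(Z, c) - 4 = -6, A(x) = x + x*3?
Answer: 90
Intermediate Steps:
A(x) = 4*x (A(x) = x + 3*x = 4*x)
w = 9 (w = 3*3 = 9)
y(Z, c) = -2 (y(Z, c) = 4 - 6 = -2)
N = 0 (N = √(-24 + 4*6) = √(-24 + 24) = √0 = 0)
(-5*w)*(y(-3, -4) + N) = (-5*9)*(-2 + 0) = -45*(-2) = 90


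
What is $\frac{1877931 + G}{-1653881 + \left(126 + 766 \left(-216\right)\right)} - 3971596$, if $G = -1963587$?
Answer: $- \frac{7225171045100}{1819211} \approx -3.9716 \cdot 10^{6}$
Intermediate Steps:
$\frac{1877931 + G}{-1653881 + \left(126 + 766 \left(-216\right)\right)} - 3971596 = \frac{1877931 - 1963587}{-1653881 + \left(126 + 766 \left(-216\right)\right)} - 3971596 = - \frac{85656}{-1653881 + \left(126 - 165456\right)} - 3971596 = - \frac{85656}{-1653881 - 165330} - 3971596 = - \frac{85656}{-1819211} - 3971596 = \left(-85656\right) \left(- \frac{1}{1819211}\right) - 3971596 = \frac{85656}{1819211} - 3971596 = - \frac{7225171045100}{1819211}$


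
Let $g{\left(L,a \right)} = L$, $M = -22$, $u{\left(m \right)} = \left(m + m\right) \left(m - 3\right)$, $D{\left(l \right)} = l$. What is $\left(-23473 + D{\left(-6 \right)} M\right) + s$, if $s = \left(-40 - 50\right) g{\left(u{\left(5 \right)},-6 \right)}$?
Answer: $-25141$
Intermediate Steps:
$u{\left(m \right)} = 2 m \left(-3 + m\right)$
$s = -1800$ ($s = \left(-40 - 50\right) 2 \cdot 5 \left(-3 + 5\right) = - 90 \cdot 2 \cdot 5 \cdot 2 = \left(-90\right) 20 = -1800$)
$\left(-23473 + D{\left(-6 \right)} M\right) + s = \left(-23473 - -132\right) - 1800 = \left(-23473 + 132\right) - 1800 = -23341 - 1800 = -25141$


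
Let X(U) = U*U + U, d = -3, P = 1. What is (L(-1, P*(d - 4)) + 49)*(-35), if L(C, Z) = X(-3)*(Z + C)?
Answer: -35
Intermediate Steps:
X(U) = U + U**2 (X(U) = U**2 + U = U + U**2)
L(C, Z) = 6*C + 6*Z (L(C, Z) = (-3*(1 - 3))*(Z + C) = (-3*(-2))*(C + Z) = 6*(C + Z) = 6*C + 6*Z)
(L(-1, P*(d - 4)) + 49)*(-35) = ((6*(-1) + 6*(1*(-3 - 4))) + 49)*(-35) = ((-6 + 6*(1*(-7))) + 49)*(-35) = ((-6 + 6*(-7)) + 49)*(-35) = ((-6 - 42) + 49)*(-35) = (-48 + 49)*(-35) = 1*(-35) = -35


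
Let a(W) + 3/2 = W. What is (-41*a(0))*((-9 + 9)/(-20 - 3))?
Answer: 0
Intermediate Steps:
a(W) = -3/2 + W
(-41*a(0))*((-9 + 9)/(-20 - 3)) = (-41*(-3/2 + 0))*((-9 + 9)/(-20 - 3)) = (-41*(-3/2))*(0/(-23)) = 123*(0*(-1/23))/2 = (123/2)*0 = 0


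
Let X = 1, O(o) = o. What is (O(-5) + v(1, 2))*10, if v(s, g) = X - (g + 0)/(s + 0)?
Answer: -60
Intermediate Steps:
v(s, g) = 1 - g/s (v(s, g) = 1 - (g + 0)/(s + 0) = 1 - g/s)
(O(-5) + v(1, 2))*10 = (-5 + (1 - 1*2)/1)*10 = (-5 + 1*(1 - 2))*10 = (-5 + 1*(-1))*10 = (-5 - 1)*10 = -6*10 = -60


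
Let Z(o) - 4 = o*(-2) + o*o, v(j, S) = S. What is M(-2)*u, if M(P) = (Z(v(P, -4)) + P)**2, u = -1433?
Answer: -968708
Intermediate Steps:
Z(o) = 4 + o**2 - 2*o (Z(o) = 4 + (o*(-2) + o*o) = 4 + (-2*o + o**2) = 4 + (o**2 - 2*o) = 4 + o**2 - 2*o)
M(P) = (28 + P)**2 (M(P) = ((4 + (-4)**2 - 2*(-4)) + P)**2 = ((4 + 16 + 8) + P)**2 = (28 + P)**2)
M(-2)*u = (28 - 2)**2*(-1433) = 26**2*(-1433) = 676*(-1433) = -968708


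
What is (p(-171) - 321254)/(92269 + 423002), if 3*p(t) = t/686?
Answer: -220380301/353475906 ≈ -0.62347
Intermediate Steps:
p(t) = t/2058 (p(t) = (t/686)/3 = t/2058)
(p(-171) - 321254)/(92269 + 423002) = ((1/2058)*(-171) - 321254)/(92269 + 423002) = (-57/686 - 321254)/515271 = -220380301/686*1/515271 = -220380301/353475906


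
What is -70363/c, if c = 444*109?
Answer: -70363/48396 ≈ -1.4539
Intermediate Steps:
c = 48396
-70363/c = -70363/48396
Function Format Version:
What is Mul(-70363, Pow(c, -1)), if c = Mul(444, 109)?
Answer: Rational(-70363, 48396) ≈ -1.4539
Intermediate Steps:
c = 48396
Mul(-70363, Pow(c, -1)) = Mul(-70363, Pow(48396, -1)) = Mul(-70363, Rational(1, 48396)) = Rational(-70363, 48396)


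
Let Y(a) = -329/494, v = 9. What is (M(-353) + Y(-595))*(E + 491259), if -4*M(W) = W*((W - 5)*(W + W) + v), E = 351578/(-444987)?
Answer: 4817613804812042714095/439647156 ≈ 1.0958e+13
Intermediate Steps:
E = -351578/444987 (E = 351578*(-1/444987) = -351578/444987 ≈ -0.79009)
M(W) = -W*(9 + 2*W*(-5 + W))/4 (M(W) = -W*((W - 5)*(W + W) + 9)/4 = -W*((-5 + W)*(2*W) + 9)/4 = -W*(2*W*(-5 + W) + 9)/4 = -W*(9 + 2*W*(-5 + W))/4)
Y(a) = -329/494 (Y(a) = -329*1/494 = -329/494)
(M(-353) + Y(-595))*(E + 491259) = ((¼)*(-353)*(-9 - 2*(-353)² + 10*(-353)) - 329/494)*(-351578/444987 + 491259) = ((¼)*(-353)*(-9 - 2*124609 - 3530) - 329/494)*(218603517055/444987) = ((¼)*(-353)*(-9 - 249218 - 3530) - 329/494)*(218603517055/444987) = ((¼)*(-353)*(-252757) - 329/494)*(218603517055/444987) = (89223221/4 - 329/494)*(218603517055/444987) = (22038134929/988)*(218603517055/444987) = 4817613804812042714095/439647156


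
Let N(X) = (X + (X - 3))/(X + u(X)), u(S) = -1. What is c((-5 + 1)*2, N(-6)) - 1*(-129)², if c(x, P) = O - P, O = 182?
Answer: -115228/7 ≈ -16461.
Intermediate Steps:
N(X) = (-3 + 2*X)/(-1 + X) (N(X) = (X + (X - 3))/(X - 1) = (X + (-3 + X))/(-1 + X) = (-3 + 2*X)/(-1 + X))
c(x, P) = 182 - P
c((-5 + 1)*2, N(-6)) - 1*(-129)² = (182 - (-3 + 2*(-6))/(-1 - 6)) - 1*(-129)² = (182 - (-3 - 12)/(-7)) - 1*16641 = (182 - (-1)*(-15)/7) - 16641 = (182 - 1*15/7) - 16641 = (182 - 15/7) - 16641 = 1259/7 - 16641 = -115228/7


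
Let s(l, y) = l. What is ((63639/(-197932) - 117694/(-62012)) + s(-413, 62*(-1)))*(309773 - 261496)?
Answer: -60948248691296751/3068539796 ≈ -1.9862e+7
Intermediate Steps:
((63639/(-197932) - 117694/(-62012)) + s(-413, 62*(-1)))*(309773 - 261496) = ((63639/(-197932) - 117694/(-62012)) - 413)*(309773 - 261496) = ((63639*(-1/197932) - 117694*(-1/62012)) - 413)*48277 = ((-63639/197932 + 58847/31006) - 413)*48277 = (4837256785/3068539796 - 413)*48277 = -1262469678963/3068539796*48277 = -60948248691296751/3068539796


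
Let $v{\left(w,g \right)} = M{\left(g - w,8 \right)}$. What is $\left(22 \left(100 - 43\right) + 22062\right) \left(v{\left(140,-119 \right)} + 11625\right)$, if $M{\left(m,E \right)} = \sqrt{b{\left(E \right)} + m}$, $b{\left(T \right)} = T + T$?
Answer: $271048500 + 209844 i \sqrt{3} \approx 2.7105 \cdot 10^{8} + 3.6346 \cdot 10^{5} i$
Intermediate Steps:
$b{\left(T \right)} = 2 T$
$M{\left(m,E \right)} = \sqrt{m + 2 E}$ ($M{\left(m,E \right)} = \sqrt{2 E + m} = \sqrt{m + 2 E}$)
$v{\left(w,g \right)} = \sqrt{16 + g - w}$ ($v{\left(w,g \right)} = \sqrt{\left(g - w\right) + 2 \cdot 8} = \sqrt{\left(g - w\right) + 16} = \sqrt{16 + g - w}$)
$\left(22 \left(100 - 43\right) + 22062\right) \left(v{\left(140,-119 \right)} + 11625\right) = \left(22 \left(100 - 43\right) + 22062\right) \left(\sqrt{16 - 119 - 140} + 11625\right) = \left(22 \cdot 57 + 22062\right) \left(\sqrt{16 - 119 - 140} + 11625\right) = \left(1254 + 22062\right) \left(\sqrt{-243} + 11625\right) = 23316 \left(9 i \sqrt{3} + 11625\right) = 23316 \left(11625 + 9 i \sqrt{3}\right) = 271048500 + 209844 i \sqrt{3}$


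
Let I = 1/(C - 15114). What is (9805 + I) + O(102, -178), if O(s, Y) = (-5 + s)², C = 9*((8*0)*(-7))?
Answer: 290400395/15114 ≈ 19214.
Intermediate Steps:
C = 0 (C = 9*(0*(-7)) = 9*0 = 0)
I = -1/15114 (I = 1/(0 - 15114) = 1/(-15114) = -1/15114 ≈ -6.6164e-5)
(9805 + I) + O(102, -178) = (9805 - 1/15114) + (-5 + 102)² = 148192769/15114 + 97² = 148192769/15114 + 9409 = 290400395/15114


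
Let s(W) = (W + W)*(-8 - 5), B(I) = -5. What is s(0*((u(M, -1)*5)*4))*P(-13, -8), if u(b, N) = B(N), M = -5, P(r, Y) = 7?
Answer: 0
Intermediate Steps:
u(b, N) = -5
s(W) = -26*W (s(W) = (2*W)*(-13) = -26*W)
s(0*((u(M, -1)*5)*4))*P(-13, -8) = -0*-5*5*4*7 = -0*(-25*4)*7 = -0*(-100)*7 = -26*0*7 = 0*7 = 0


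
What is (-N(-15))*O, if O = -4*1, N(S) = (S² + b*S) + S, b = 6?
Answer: 480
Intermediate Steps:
N(S) = S² + 7*S (N(S) = (S² + 6*S) + S = S² + 7*S)
O = -4
(-N(-15))*O = -(-15)*(7 - 15)*(-4) = -(-15)*(-8)*(-4) = -1*120*(-4) = -120*(-4) = 480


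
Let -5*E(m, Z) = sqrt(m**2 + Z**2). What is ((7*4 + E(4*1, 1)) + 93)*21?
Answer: 2541 - 21*sqrt(17)/5 ≈ 2523.7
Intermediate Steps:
E(m, Z) = -sqrt(Z**2 + m**2)/5 (E(m, Z) = -sqrt(m**2 + Z**2)/5 = -sqrt(Z**2 + m**2)/5)
((7*4 + E(4*1, 1)) + 93)*21 = ((7*4 - sqrt(1**2 + (4*1)**2)/5) + 93)*21 = ((28 - sqrt(1 + 4**2)/5) + 93)*21 = ((28 - sqrt(1 + 16)/5) + 93)*21 = ((28 - sqrt(17)/5) + 93)*21 = (121 - sqrt(17)/5)*21 = 2541 - 21*sqrt(17)/5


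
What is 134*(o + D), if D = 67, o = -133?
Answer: -8844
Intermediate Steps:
134*(o + D) = 134*(-133 + 67) = 134*(-66) = -8844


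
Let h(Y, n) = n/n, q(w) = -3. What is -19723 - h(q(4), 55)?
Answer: -19724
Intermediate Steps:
h(Y, n) = 1
-19723 - h(q(4), 55) = -19723 - 1*1 = -19723 - 1 = -19724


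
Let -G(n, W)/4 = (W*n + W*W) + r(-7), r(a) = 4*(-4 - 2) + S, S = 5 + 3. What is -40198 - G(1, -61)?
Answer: -25622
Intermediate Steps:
S = 8
r(a) = -16 (r(a) = 4*(-4 - 2) + 8 = 4*(-6) + 8 = -24 + 8 = -16)
G(n, W) = 64 - 4*W² - 4*W*n (G(n, W) = -4*((W*n + W*W) - 16) = -4*((W*n + W²) - 16) = -4*((W² + W*n) - 16) = -4*(-16 + W² + W*n) = 64 - 4*W² - 4*W*n)
-40198 - G(1, -61) = -40198 - (64 - 4*(-61)² - 4*(-61)*1) = -40198 - (64 - 4*3721 + 244) = -40198 - (64 - 14884 + 244) = -40198 - 1*(-14576) = -40198 + 14576 = -25622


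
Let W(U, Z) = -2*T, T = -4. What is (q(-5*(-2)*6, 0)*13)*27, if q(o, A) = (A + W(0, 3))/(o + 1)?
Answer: 2808/61 ≈ 46.033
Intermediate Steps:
W(U, Z) = 8 (W(U, Z) = -2*(-4) = 8)
q(o, A) = (8 + A)/(1 + o) (q(o, A) = (A + 8)/(o + 1) = (8 + A)/(1 + o))
(q(-5*(-2)*6, 0)*13)*27 = (((8 + 0)/(1 - 5*(-2)*6))*13)*27 = ((8/(1 + 10*6))*13)*27 = ((8/(1 + 60))*13)*27 = ((8/61)*13)*27 = (104/61)*27 = 2808/61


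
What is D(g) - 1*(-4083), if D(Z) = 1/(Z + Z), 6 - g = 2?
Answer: 32665/8 ≈ 4083.1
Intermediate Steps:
g = 4 (g = 6 - 1*2 = 6 - 2 = 4)
D(Z) = 1/(2*Z)
D(g) - 1*(-4083) = (½)/4 - 1*(-4083) = (½)*(¼) + 4083 = ⅛ + 4083 = 32665/8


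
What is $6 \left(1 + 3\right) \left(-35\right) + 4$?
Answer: $-836$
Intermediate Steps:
$6 \left(1 + 3\right) \left(-35\right) + 4 = 6 \cdot 4 \left(-35\right) + 4 = 24 \left(-35\right) + 4 = -840 + 4 = -836$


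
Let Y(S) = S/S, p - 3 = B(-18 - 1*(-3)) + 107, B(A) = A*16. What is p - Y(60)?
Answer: -131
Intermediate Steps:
B(A) = 16*A
p = -130 (p = 3 + (16*(-18 - 1*(-3)) + 107) = 3 + (16*(-18 + 3) + 107) = 3 + (16*(-15) + 107) = 3 + (-240 + 107) = 3 - 133 = -130)
Y(S) = 1
p - Y(60) = -130 - 1*1 = -130 - 1 = -131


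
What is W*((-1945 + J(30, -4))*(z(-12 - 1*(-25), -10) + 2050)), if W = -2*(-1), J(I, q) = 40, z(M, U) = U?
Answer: -7772400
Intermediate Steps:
W = 2
W*((-1945 + J(30, -4))*(z(-12 - 1*(-25), -10) + 2050)) = 2*((-1945 + 40)*(-10 + 2050)) = 2*(-1905*2040) = 2*(-3886200) = -7772400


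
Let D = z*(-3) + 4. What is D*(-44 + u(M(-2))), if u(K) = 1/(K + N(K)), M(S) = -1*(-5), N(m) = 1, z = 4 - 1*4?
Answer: -526/3 ≈ -175.33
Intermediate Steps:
z = 0 (z = 4 - 4 = 0)
M(S) = 5
u(K) = 1/(1 + K) (u(K) = 1/(K + 1) = 1/(1 + K))
D = 4 (D = 0*(-3) + 4 = 0 + 4 = 4)
D*(-44 + u(M(-2))) = 4*(-44 + 1/(1 + 5)) = 4*(-44 + 1/6) = 4*(-263/6) = -526/3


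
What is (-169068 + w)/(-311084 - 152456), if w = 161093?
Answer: 145/8428 ≈ 0.017205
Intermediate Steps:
(-169068 + w)/(-311084 - 152456) = (-169068 + 161093)/(-311084 - 152456) = -7975/(-463540) = -7975*(-1/463540) = 145/8428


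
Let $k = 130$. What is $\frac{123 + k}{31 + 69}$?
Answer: $\frac{253}{100} \approx 2.53$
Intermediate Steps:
$\frac{123 + k}{31 + 69} = \frac{123 + 130}{31 + 69} = \frac{253}{100}$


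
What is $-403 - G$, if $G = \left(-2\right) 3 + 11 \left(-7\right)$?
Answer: $-320$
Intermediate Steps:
$G = -83$ ($G = -6 - 77 = -83$)
$-403 - G = -403 - -83 = -403 + 83 = -320$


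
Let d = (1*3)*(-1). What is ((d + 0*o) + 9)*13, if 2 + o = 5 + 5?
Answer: 78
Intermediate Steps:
o = 8 (o = -2 + (5 + 5) = -2 + 10 = 8)
d = -3 (d = 3*(-1) = -3)
((d + 0*o) + 9)*13 = ((-3 + 0*8) + 9)*13 = ((-3 + 0) + 9)*13 = (-3 + 9)*13 = 6*13 = 78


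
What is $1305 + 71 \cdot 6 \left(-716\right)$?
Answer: $-303711$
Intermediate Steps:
$1305 + 71 \cdot 6 \left(-716\right) = 1305 + 426 \left(-716\right) = 1305 - 305016 = -303711$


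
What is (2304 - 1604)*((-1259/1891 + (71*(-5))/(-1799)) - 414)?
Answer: -140998396200/485987 ≈ -2.9013e+5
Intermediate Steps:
(2304 - 1604)*((-1259/1891 + (71*(-5))/(-1799)) - 414) = 700*((-1259*1/1891 - 355*(-1/1799)) - 414) = 700*((-1259/1891 + 355/1799) - 414) = 700*(-1593636/3401909 - 414) = 700*(-1409983962/3401909) = -140998396200/485987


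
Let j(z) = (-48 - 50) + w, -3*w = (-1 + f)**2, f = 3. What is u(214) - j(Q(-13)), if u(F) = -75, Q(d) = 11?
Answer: 73/3 ≈ 24.333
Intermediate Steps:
w = -4/3 (w = -(-1 + 3)**2/3 = -1/3*2**2 = -1/3*4 = -4/3 ≈ -1.3333)
j(z) = -298/3 (j(z) = (-48 - 50) - 4/3 = -98 - 4/3 = -298/3)
u(214) - j(Q(-13)) = -75 - 1*(-298/3) = -75 + 298/3 = 73/3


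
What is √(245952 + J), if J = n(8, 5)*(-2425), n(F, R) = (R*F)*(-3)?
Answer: 2*√134238 ≈ 732.77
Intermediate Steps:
n(F, R) = -3*F*R (n(F, R) = (F*R)*(-3) = -3*F*R)
J = 291000 (J = -3*8*5*(-2425) = -120*(-2425) = 291000)
√(245952 + J) = √(245952 + 291000) = √536952 = 2*√134238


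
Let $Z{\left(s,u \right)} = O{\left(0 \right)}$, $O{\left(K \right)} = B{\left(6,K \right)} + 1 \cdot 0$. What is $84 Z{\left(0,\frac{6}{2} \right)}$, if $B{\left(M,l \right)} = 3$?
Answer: $252$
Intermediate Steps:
$O{\left(K \right)} = 3$ ($O{\left(K \right)} = 3 + 1 \cdot 0 = 3 + 0 = 3$)
$Z{\left(s,u \right)} = 3$
$84 Z{\left(0,\frac{6}{2} \right)} = 84 \cdot 3 = 252$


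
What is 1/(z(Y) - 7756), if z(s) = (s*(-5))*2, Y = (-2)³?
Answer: -1/7676 ≈ -0.00013028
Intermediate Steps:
Y = -8
z(s) = -10*s (z(s) = -5*s*2 = -10*s)
1/(z(Y) - 7756) = 1/(-10*(-8) - 7756) = 1/(80 - 7756) = 1/(-7676) = -1/7676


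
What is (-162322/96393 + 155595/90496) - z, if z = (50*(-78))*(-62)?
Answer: -2109264839613277/8723180928 ≈ -2.4180e+5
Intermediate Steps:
z = 241800 (z = -3900*(-62) = 241800)
(-162322/96393 + 155595/90496) - z = (-162322/96393 + 155595/90496) - 1*241800 = (-162322*1/96393 + 155595*(1/90496)) - 241800 = (-162322/96393 + 155595/90496) - 241800 = 308777123/8723180928 - 241800 = -2109264839613277/8723180928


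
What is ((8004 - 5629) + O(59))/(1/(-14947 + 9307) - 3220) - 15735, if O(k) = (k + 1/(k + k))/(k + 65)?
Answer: -522679916995230/33216105029 ≈ -15736.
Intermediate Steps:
O(k) = (k + 1/(2*k))/(65 + k)
((8004 - 5629) + O(59))/(1/(-14947 + 9307) - 3220) - 15735 = ((8004 - 5629) + (½ + 59²)/(59*(65 + 59)))/(1/(-14947 + 9307) - 3220) - 15735 = (2375 + (1/59)*(½ + 3481)/124)/(1/(-5640) - 3220) - 15735 = (2375 + (1/59)*(1/124)*(6963/2))/(-1/5640 - 3220) - 15735 = (2375 + 6963/14632)/(-18160801/5640) - 15735 = (34757963/14632)*(-5640/18160801) - 15735 = -24504363915/33216105029 - 15735 = -522679916995230/33216105029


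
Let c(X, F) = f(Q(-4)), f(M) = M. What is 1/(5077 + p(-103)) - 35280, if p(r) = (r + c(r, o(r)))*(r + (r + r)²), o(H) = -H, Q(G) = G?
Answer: -159626265121/4524554 ≈ -35280.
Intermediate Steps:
c(X, F) = -4
p(r) = (-4 + r)*(r + 4*r²) (p(r) = (r - 4)*(r + (r + r)²) = (-4 + r)*(r + (2*r)²) = (-4 + r)*(r + 4*r²))
1/(5077 + p(-103)) - 35280 = 1/(5077 - 103*(-4 - 15*(-103) + 4*(-103)²)) - 35280 = 1/(5077 - 103*(-4 + 1545 + 4*10609)) - 35280 = 1/(5077 - 103*(-4 + 1545 + 42436)) - 35280 = 1/(5077 - 103*43977) - 35280 = 1/(5077 - 4529631) - 35280 = 1/(-4524554) - 35280 = -1/4524554 - 35280 = -159626265121/4524554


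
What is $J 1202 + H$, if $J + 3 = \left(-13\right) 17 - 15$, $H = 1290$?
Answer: $-285988$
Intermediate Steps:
$J = -239$ ($J = -3 - 236 = -239$)
$J 1202 + H = \left(-239\right) 1202 + 1290 = -287278 + 1290 = -285988$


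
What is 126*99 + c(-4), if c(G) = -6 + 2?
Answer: 12470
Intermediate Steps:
c(G) = -4
126*99 + c(-4) = 126*99 - 4 = 12474 - 4 = 12470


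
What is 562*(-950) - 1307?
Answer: -535207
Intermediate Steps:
562*(-950) - 1307 = -533900 - 1307 = -535207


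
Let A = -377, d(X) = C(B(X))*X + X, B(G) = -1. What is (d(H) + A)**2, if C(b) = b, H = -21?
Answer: 142129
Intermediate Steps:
d(X) = 0 (d(X) = -X + X = 0)
(d(H) + A)**2 = (0 - 377)**2 = (-377)**2 = 142129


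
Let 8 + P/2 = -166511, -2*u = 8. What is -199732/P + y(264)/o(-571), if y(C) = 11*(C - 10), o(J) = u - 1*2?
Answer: -232327445/499557 ≈ -465.07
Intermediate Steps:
u = -4 (u = -½*8 = -4)
P = -333038 (P = -16 + 2*(-166511) = -16 - 333022 = -333038)
o(J) = -6 (o(J) = -4 - 1*2 = -4 - 2 = -6)
y(C) = -110 + 11*C (y(C) = 11*(-10 + C) = -110 + 11*C)
-199732/P + y(264)/o(-571) = -199732/(-333038) + (-110 + 11*264)/(-6) = -199732*(-1/333038) + (-110 + 2904)*(-⅙) = 99866/166519 + 2794*(-⅙) = 99866/166519 - 1397/3 = -232327445/499557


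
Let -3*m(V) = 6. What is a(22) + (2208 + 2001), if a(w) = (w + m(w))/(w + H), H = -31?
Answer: 37861/9 ≈ 4206.8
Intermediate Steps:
m(V) = -2 (m(V) = -⅓*6 = -2)
a(w) = (-2 + w)/(-31 + w) (a(w) = (w - 2)/(w - 31) = (-2 + w)/(-31 + w))
a(22) + (2208 + 2001) = (-2 + 22)/(-31 + 22) + (2208 + 2001) = 20/(-9) + 4209 = -⅑*20 + 4209 = -20/9 + 4209 = 37861/9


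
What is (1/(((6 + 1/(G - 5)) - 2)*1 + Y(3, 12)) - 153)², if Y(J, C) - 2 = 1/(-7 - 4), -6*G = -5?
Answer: 56764015504/2430481 ≈ 23355.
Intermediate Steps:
G = ⅚ (G = -⅙*(-5) = ⅚ ≈ 0.83333)
Y(J, C) = 21/11 (Y(J, C) = 2 + 1/(-7 - 4) = 2 + 1/(-11) = 2 - 1/11 = 21/11)
(1/(((6 + 1/(G - 5)) - 2)*1 + Y(3, 12)) - 153)² = (1/(((6 + 1/(⅚ - 5)) - 2)*1 + 21/11) - 153)² = (1/(((6 + 1/(-25/6)) - 2)*1 + 21/11) - 153)² = (1/(((6 - 6/25) - 2)*1 + 21/11) - 153)² = (1/((144/25 - 2)*1 + 21/11) - 153)² = (1/((94/25)*1 + 21/11) - 153)² = (1/(94/25 + 21/11) - 153)² = (1/(1559/275) - 153)² = (275/1559 - 153)² = (-238252/1559)² = 56764015504/2430481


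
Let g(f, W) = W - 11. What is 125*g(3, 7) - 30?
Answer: -530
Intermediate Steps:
g(f, W) = -11 + W
125*g(3, 7) - 30 = 125*(-11 + 7) - 30 = 125*(-4) - 30 = -500 - 30 = -530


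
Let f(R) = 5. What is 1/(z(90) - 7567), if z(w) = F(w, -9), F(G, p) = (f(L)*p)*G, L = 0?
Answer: -1/11617 ≈ -8.6081e-5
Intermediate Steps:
F(G, p) = 5*G*p (F(G, p) = (5*p)*G = 5*G*p)
z(w) = -45*w (z(w) = 5*w*(-9) = -45*w)
1/(z(90) - 7567) = 1/(-45*90 - 7567) = 1/(-4050 - 7567) = 1/(-11617) = -1/11617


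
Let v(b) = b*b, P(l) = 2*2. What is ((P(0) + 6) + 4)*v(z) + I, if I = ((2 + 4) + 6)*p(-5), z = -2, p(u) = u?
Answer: -4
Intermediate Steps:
P(l) = 4
v(b) = b²
I = -60 (I = ((2 + 4) + 6)*(-5) = (6 + 6)*(-5) = 12*(-5) = -60)
((P(0) + 6) + 4)*v(z) + I = ((4 + 6) + 4)*(-2)² - 60 = (10 + 4)*4 - 60 = 14*4 - 60 = 56 - 60 = -4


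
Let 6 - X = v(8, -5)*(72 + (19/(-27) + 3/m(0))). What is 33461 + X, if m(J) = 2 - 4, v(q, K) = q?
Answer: 888533/27 ≈ 32909.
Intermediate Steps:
m(J) = -2
X = -14914/27 (X = 6 - 8*(72 + (19/(-27) + 3/(-2))) = 6 - 8*(72 + (19*(-1/27) + 3*(-1/2))) = 6 - 8*(72 + (-19/27 - 3/2)) = 6 - 8*(72 - 119/54) = 6 - 8*3769/54 = 6 - 1*15076/27 = 6 - 15076/27 = -14914/27 ≈ -552.37)
33461 + X = 33461 - 14914/27 = 888533/27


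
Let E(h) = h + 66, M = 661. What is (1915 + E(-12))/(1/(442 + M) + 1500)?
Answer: 2171807/1654501 ≈ 1.3127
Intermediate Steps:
E(h) = 66 + h
(1915 + E(-12))/(1/(442 + M) + 1500) = (1915 + (66 - 12))/(1/(442 + 661) + 1500) = (1915 + 54)/(1/1103 + 1500) = 1969/(1/1103 + 1500) = 1969/(1654501/1103) = 1969*(1103/1654501) = 2171807/1654501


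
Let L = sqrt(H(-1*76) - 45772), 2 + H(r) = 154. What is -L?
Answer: -2*I*sqrt(11405) ≈ -213.59*I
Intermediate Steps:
H(r) = 152 (H(r) = -2 + 154 = 152)
L = 2*I*sqrt(11405) (L = sqrt(152 - 45772) = sqrt(-45620) = 2*I*sqrt(11405) ≈ 213.59*I)
-L = -2*I*sqrt(11405)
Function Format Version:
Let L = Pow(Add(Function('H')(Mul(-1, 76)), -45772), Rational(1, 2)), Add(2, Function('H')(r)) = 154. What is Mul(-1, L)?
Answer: Mul(-2, I, Pow(11405, Rational(1, 2))) ≈ Mul(-213.59, I)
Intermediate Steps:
Function('H')(r) = 152 (Function('H')(r) = Add(-2, 154) = 152)
L = Mul(2, I, Pow(11405, Rational(1, 2))) (L = Pow(Add(152, -45772), Rational(1, 2)) = Pow(-45620, Rational(1, 2)) = Mul(2, I, Pow(11405, Rational(1, 2))) ≈ Mul(213.59, I))
Mul(-1, L) = Mul(-1, Mul(2, I, Pow(11405, Rational(1, 2)))) = Mul(-2, I, Pow(11405, Rational(1, 2)))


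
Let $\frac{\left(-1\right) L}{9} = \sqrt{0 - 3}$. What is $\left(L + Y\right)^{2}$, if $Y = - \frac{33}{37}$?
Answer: $- \frac{331578}{1369} + \frac{594 i \sqrt{3}}{37} \approx -242.2 + 27.806 i$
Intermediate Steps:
$L = - 9 i \sqrt{3}$ ($L = - 9 \sqrt{0 - 3} = - 9 \sqrt{-3} = - 9 i \sqrt{3} \approx - 15.588 i$)
$Y = - \frac{33}{37}$ ($Y = \left(-33\right) \frac{1}{37} = - \frac{33}{37} \approx -0.89189$)
$\left(L + Y\right)^{2} = \left(- 9 i \sqrt{3} - \frac{33}{37}\right)^{2} = \left(- \frac{33}{37} - 9 i \sqrt{3}\right)^{2}$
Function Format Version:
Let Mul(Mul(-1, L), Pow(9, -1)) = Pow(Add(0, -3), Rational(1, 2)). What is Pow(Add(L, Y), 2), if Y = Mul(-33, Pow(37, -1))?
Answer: Add(Rational(-331578, 1369), Mul(Rational(594, 37), I, Pow(3, Rational(1, 2)))) ≈ Add(-242.20, Mul(27.806, I))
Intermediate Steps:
L = Mul(-9, I, Pow(3, Rational(1, 2))) (L = Mul(-9, Pow(Add(0, -3), Rational(1, 2))) = Mul(-9, Pow(-3, Rational(1, 2))) = Mul(-9, Mul(I, Pow(3, Rational(1, 2)))) = Mul(-9, I, Pow(3, Rational(1, 2))) ≈ Mul(-15.588, I))
Y = Rational(-33, 37) (Y = Mul(-33, Rational(1, 37)) = Rational(-33, 37) ≈ -0.89189)
Pow(Add(L, Y), 2) = Pow(Add(Mul(-9, I, Pow(3, Rational(1, 2))), Rational(-33, 37)), 2) = Pow(Add(Rational(-33, 37), Mul(-9, I, Pow(3, Rational(1, 2)))), 2)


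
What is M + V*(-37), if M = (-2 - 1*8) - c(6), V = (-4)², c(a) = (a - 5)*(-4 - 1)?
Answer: -597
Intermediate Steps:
c(a) = 25 - 5*a (c(a) = (-5 + a)*(-5) = 25 - 5*a)
V = 16
M = -5 (M = (-2 - 1*8) - (25 - 5*6) = (-2 - 8) - (25 - 30) = -10 - 1*(-5) = -10 + 5 = -5)
M + V*(-37) = -5 + 16*(-37) = -5 - 592 = -597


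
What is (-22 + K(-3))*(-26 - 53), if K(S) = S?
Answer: 1975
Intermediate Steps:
(-22 + K(-3))*(-26 - 53) = (-22 - 3)*(-26 - 53) = -25*(-79) = 1975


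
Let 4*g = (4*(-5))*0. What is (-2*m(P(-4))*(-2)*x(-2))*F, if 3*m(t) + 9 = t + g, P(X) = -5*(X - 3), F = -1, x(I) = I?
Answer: 208/3 ≈ 69.333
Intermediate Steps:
g = 0 (g = ((4*(-5))*0)/4 = (-20*0)/4 = (¼)*0 = 0)
P(X) = 15 - 5*X (P(X) = -5*(-3 + X) = 15 - 5*X)
m(t) = -3 + t/3 (m(t) = -3 + (t + 0)/3 = -3 + t/3)
(-2*m(P(-4))*(-2)*x(-2))*F = -2*(-3 + (15 - 5*(-4))/3)*(-2)*(-2)*(-1) = -2*(-3 + (15 + 20)/3)*(-2)*(-2)*(-1) = -2*(-3 + (⅓)*35)*(-2)*(-2)*(-1) = -2*(-3 + 35/3)*(-2)*(-2)*(-1) = -2*(26/3)*(-2)*(-2)*(-1) = -(-104)*(-2)/3*(-1) = -2*104/3*(-1) = -208/3*(-1) = 208/3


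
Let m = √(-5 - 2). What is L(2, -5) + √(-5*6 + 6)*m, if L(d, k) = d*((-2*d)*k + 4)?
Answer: 48 - 2*√42 ≈ 35.039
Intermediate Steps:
L(d, k) = d*(4 - 2*d*k) (L(d, k) = d*(-2*d*k + 4) = d*(4 - 2*d*k))
m = I*√7 (m = √(-7) = I*√7 ≈ 2.6458*I)
L(2, -5) + √(-5*6 + 6)*m = 2*2*(2 - 1*2*(-5)) + √(-5*6 + 6)*(I*√7) = 2*2*(2 + 10) + √(-30 + 6)*(I*√7) = 2*2*12 + √(-24)*(I*√7) = 48 + (2*I*√6)*(I*√7) = 48 - 2*√42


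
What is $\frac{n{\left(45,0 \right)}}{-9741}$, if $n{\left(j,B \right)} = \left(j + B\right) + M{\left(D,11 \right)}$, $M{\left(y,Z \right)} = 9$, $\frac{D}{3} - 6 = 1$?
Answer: $- \frac{18}{3247} \approx -0.0055436$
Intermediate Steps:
$D = 21$ ($D = 18 + 3 \cdot 1 = 18 + 3 = 21$)
$n{\left(j,B \right)} = 9 + B + j$ ($n{\left(j,B \right)} = \left(j + B\right) + 9 = \left(B + j\right) + 9 = 9 + B + j$)
$\frac{n{\left(45,0 \right)}}{-9741} = \frac{9 + 0 + 45}{-9741} = 54 \left(- \frac{1}{9741}\right) = - \frac{18}{3247}$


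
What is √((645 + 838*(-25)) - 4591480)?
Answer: I*√4611785 ≈ 2147.5*I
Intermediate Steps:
√((645 + 838*(-25)) - 4591480) = √((645 - 20950) - 4591480) = √(-20305 - 4591480) = √(-4611785) = I*√4611785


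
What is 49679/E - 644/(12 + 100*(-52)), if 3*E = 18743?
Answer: 196318612/24309671 ≈ 8.0757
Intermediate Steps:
E = 18743/3 (E = (1/3)*18743 = 18743/3 ≈ 6247.7)
49679/E - 644/(12 + 100*(-52)) = 49679/(18743/3) - 644/(12 + 100*(-52)) = 49679*(3/18743) - 644/(12 - 5200) = 149037/18743 - 644/(-5188) = 149037/18743 - 644*(-1/5188) = 149037/18743 + 161/1297 = 196318612/24309671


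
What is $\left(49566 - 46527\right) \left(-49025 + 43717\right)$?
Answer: $-16131012$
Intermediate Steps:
$\left(49566 - 46527\right) \left(-49025 + 43717\right) = 3039 \left(-5308\right) = -16131012$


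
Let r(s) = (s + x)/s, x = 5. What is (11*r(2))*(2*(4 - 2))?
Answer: 154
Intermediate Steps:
r(s) = (5 + s)/s (r(s) = (s + 5)/s = (5 + s)/s)
(11*r(2))*(2*(4 - 2)) = (11*((5 + 2)/2))*(2*(4 - 2)) = (11*((½)*7))*(2*2) = (11*(7/2))*4 = (77/2)*4 = 154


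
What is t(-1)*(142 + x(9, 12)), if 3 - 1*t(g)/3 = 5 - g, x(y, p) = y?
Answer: -1359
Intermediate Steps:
t(g) = -6 + 3*g (t(g) = 9 - 3*(5 - g) = 9 + (-15 + 3*g) = -6 + 3*g)
t(-1)*(142 + x(9, 12)) = (-6 + 3*(-1))*(142 + 9) = (-6 - 3)*151 = -9*151 = -1359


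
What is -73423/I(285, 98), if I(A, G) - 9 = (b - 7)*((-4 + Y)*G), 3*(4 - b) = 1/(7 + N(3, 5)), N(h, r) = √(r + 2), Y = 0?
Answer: -2392341609/39318611 - 6167532*√7/39318611 ≈ -61.260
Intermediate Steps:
N(h, r) = √(2 + r)
b = 4 - 1/(3*(7 + √7)) (b = 4 - 1/(3*(7 + √(2 + 5))) = 4 - 1/(3*(7 + √7)) ≈ 3.9654)
I(A, G) = 9 - 4*G*(-55/18 + √7/126) (I(A, G) = 9 + ((71/18 + √7/126) - 7)*((-4 + 0)*G) = 9 + (-55/18 + √7/126)*(-4*G) = 9 - 4*G*(-55/18 + √7/126))
-73423/I(285, 98) = -73423/(9 + (110/9)*98 - 2/63*98*√7) = -73423/(9 + 10780/9 - 28*√7/9) = -73423/(10861/9 - 28*√7/9)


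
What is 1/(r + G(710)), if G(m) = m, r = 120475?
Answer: 1/121185 ≈ 8.2519e-6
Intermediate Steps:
1/(r + G(710)) = 1/(120475 + 710) = 1/121185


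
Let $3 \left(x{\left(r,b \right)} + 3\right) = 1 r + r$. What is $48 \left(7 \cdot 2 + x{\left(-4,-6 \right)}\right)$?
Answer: $400$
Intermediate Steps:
$x{\left(r,b \right)} = -3 + \frac{2 r}{3}$ ($x{\left(r,b \right)} = -3 + \frac{1 r + r}{3} = -3 + \frac{r + r}{3} = -3 + \frac{2 r}{3}$)
$48 \left(7 \cdot 2 + x{\left(-4,-6 \right)}\right) = 48 \left(7 \cdot 2 + \left(-3 + \frac{2}{3} \left(-4\right)\right)\right) = 48 \left(14 - \frac{17}{3}\right) = 48 \cdot \frac{25}{3} = 400$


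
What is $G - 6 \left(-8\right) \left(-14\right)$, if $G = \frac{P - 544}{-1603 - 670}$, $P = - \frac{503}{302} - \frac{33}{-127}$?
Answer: $- \frac{58563128933}{87178642} \approx -671.76$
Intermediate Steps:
$P = - \frac{53915}{38354}$ ($P = \left(-503\right) \frac{1}{302} - - \frac{33}{127} = - \frac{503}{302} + \frac{33}{127} = - \frac{53915}{38354} \approx -1.4057$)
$G = \frac{20918491}{87178642}$ ($G = \frac{- \frac{53915}{38354} - 544}{-1603 - 670} = - \frac{20918491}{38354 \left(-2273\right)} = \left(- \frac{20918491}{38354}\right) \left(- \frac{1}{2273}\right) = \frac{20918491}{87178642} \approx 0.23995$)
$G - 6 \left(-8\right) \left(-14\right) = \frac{20918491}{87178642} - 6 \left(-8\right) \left(-14\right) = \frac{20918491}{87178642} - \left(-48\right) \left(-14\right) = \frac{20918491}{87178642} - 672 = - \frac{58563128933}{87178642}$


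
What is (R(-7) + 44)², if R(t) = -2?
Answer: 1764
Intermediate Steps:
(R(-7) + 44)² = (-2 + 44)² = 42² = 1764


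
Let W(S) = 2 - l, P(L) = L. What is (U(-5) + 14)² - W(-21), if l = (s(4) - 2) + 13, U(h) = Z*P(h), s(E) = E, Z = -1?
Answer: 374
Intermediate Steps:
U(h) = -h
l = 15 (l = (4 - 2) + 13 = 2 + 13 = 15)
W(S) = -13 (W(S) = 2 - 1*15 = 2 - 15 = -13)
(U(-5) + 14)² - W(-21) = (-1*(-5) + 14)² - 1*(-13) = (5 + 14)² + 13 = 19² + 13 = 361 + 13 = 374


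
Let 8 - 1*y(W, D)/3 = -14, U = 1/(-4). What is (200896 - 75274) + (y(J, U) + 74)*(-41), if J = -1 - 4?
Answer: 119882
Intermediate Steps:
U = -¼ (U = 1*(-¼) = -¼ ≈ -0.25000)
J = -5
y(W, D) = 66 (y(W, D) = 24 - 3*(-14) = 24 + 42 = 66)
(200896 - 75274) + (y(J, U) + 74)*(-41) = (200896 - 75274) + (66 + 74)*(-41) = 125622 + 140*(-41) = 125622 - 5740 = 119882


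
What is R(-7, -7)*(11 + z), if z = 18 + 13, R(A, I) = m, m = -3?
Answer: -126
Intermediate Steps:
R(A, I) = -3
z = 31
R(-7, -7)*(11 + z) = -3*(11 + 31) = -3*42 = -126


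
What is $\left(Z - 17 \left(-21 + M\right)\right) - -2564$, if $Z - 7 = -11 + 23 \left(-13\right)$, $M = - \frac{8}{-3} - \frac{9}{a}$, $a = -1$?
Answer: $\frac{7259}{3} \approx 2419.7$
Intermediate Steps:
$M = \frac{35}{3}$ ($M = - \frac{8}{-3} - \frac{9}{-1} = \left(-8\right) \left(- \frac{1}{3}\right) - -9 = \frac{8}{3} + 9 = \frac{35}{3} \approx 11.667$)
$Z = -303$ ($Z = 7 + \left(-11 + 23 \left(-13\right)\right) = 7 - 310 = -303$)
$\left(Z - 17 \left(-21 + M\right)\right) - -2564 = \left(-303 - 17 \left(-21 + \frac{35}{3}\right)\right) - -2564 = \left(-303 - 17 \left(- \frac{28}{3}\right)\right) + 2564 = \left(-303 - - \frac{476}{3}\right) + 2564 = \left(-303 + \frac{476}{3}\right) + 2564 = - \frac{433}{3} + 2564 = \frac{7259}{3}$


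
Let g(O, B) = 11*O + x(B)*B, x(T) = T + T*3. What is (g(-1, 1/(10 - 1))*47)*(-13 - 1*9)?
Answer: 917158/81 ≈ 11323.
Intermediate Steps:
x(T) = 4*T (x(T) = T + 3*T = 4*T)
g(O, B) = 4*B² + 11*O (g(O, B) = 11*O + (4*B)*B = 11*O + 4*B² = 4*B² + 11*O)
(g(-1, 1/(10 - 1))*47)*(-13 - 1*9) = ((4*(1/(10 - 1))² + 11*(-1))*47)*(-13 - 1*9) = ((4*(1/9)² - 11)*47)*(-13 - 9) = ((4*(⅑)² - 11)*47)*(-22) = ((4*(1/81) - 11)*47)*(-22) = ((4/81 - 11)*47)*(-22) = -887/81*47*(-22) = -41689/81*(-22) = 917158/81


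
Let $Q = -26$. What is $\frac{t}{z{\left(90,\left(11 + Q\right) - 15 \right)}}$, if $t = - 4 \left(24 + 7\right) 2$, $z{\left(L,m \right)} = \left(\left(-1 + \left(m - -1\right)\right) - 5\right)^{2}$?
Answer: $- \frac{248}{1225} \approx -0.20245$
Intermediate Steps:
$z{\left(L,m \right)} = \left(-5 + m\right)^{2}$ ($z{\left(L,m \right)} = \left(\left(-1 + \left(m + 1\right)\right) - 5\right)^{2} = \left(\left(-1 + \left(1 + m\right)\right) - 5\right)^{2} = \left(m - 5\right)^{2} = \left(-5 + m\right)^{2}$)
$t = -248$ ($t = - 4 \cdot 31 \cdot 2 = \left(-4\right) 62 = -248$)
$\frac{t}{z{\left(90,\left(11 + Q\right) - 15 \right)}} = - \frac{248}{\left(-5 + \left(\left(11 - 26\right) - 15\right)\right)^{2}} = - \frac{248}{\left(-5 - 30\right)^{2}} = - \frac{248}{\left(-35\right)^{2}} = - \frac{248}{1225}$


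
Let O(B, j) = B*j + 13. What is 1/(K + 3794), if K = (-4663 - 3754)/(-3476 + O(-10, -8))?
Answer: 3383/12843519 ≈ 0.00026340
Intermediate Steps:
O(B, j) = 13 + B*j
K = 8417/3383 (K = (-4663 - 3754)/(-3476 + (13 - 10*(-8))) = -8417/(-3476 + (13 + 80)) = -8417/(-3476 + 93) = -8417/(-3383) = -8417*(-1/3383) = 8417/3383 ≈ 2.4880)
1/(K + 3794) = 1/(8417/3383 + 3794) = 1/(12843519/3383) = 3383/12843519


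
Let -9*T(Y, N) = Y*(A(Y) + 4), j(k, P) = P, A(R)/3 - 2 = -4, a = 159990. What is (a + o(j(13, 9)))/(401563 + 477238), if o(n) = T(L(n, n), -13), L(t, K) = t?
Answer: 22856/125543 ≈ 0.18206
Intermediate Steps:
A(R) = -6 (A(R) = 6 + 3*(-4) = 6 - 12 = -6)
T(Y, N) = 2*Y/9 (T(Y, N) = -Y*(-6 + 4)/9 = -Y*(-2)/9 = -(-2)*Y/9 = 2*Y/9)
o(n) = 2*n/9
(a + o(j(13, 9)))/(401563 + 477238) = (159990 + (2/9)*9)/(401563 + 477238) = (159990 + 2)/878801 = 159992*(1/878801) = 22856/125543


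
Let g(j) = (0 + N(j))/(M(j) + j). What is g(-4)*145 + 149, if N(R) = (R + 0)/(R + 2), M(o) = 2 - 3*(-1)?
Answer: 439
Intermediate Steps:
M(o) = 5 (M(o) = 2 + 3 = 5)
N(R) = R/(2 + R)
g(j) = j/((2 + j)*(5 + j)) (g(j) = (0 + j/(2 + j))/(5 + j) = (j/(2 + j))/(5 + j) = j/((2 + j)*(5 + j)))
g(-4)*145 + 149 = -4/((2 - 4)*(5 - 4))*145 + 149 = -4/(-2*1)*145 + 149 = -4*(-½)*1*145 + 149 = 2*145 + 149 = 290 + 149 = 439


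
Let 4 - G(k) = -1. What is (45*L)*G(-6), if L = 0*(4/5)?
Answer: 0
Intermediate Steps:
G(k) = 5 (G(k) = 4 - 1*(-1) = 4 + 1 = 5)
L = 0 (L = 0*(4*(⅕)) = 0*(⅘) = 0)
(45*L)*G(-6) = (45*0)*5 = 0*5 = 0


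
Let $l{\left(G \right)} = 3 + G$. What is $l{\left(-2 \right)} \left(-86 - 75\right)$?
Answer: $-161$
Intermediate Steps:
$l{\left(-2 \right)} \left(-86 - 75\right) = \left(3 - 2\right) \left(-86 - 75\right) = 1 \left(-161\right) = -161$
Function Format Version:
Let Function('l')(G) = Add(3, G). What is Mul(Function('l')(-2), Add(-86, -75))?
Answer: -161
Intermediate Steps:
Mul(Function('l')(-2), Add(-86, -75)) = Mul(Add(3, -2), Add(-86, -75)) = Mul(1, -161) = -161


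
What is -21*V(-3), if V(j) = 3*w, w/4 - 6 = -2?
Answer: -1008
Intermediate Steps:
w = 16 (w = 24 + 4*(-2) = 24 - 8 = 16)
V(j) = 48 (V(j) = 3*16 = 48)
-21*V(-3) = -21*48 = -1008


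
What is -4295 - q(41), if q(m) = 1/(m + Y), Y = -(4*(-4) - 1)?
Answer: -249111/58 ≈ -4295.0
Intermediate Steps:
Y = 17 (Y = -(-16 - 1) = -1*(-17) = 17)
q(m) = 1/(17 + m) (q(m) = 1/(m + 17) = 1/(17 + m))
-4295 - q(41) = -4295 - 1/(17 + 41) = -4295 - 1/58 = -249111/58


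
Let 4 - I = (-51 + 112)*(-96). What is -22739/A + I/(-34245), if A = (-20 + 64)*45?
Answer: -5854073/502260 ≈ -11.655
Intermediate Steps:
I = 5860 (I = 4 - (-51 + 112)*(-96) = 4 - 61*(-96) = 4 - 1*(-5856) = 4 + 5856 = 5860)
A = 1980 (A = 44*45 = 1980)
-22739/A + I/(-34245) = -22739/1980 + 5860/(-34245) = -22739*1/1980 + 5860*(-1/34245) = -22739/1980 - 1172/6849 = -5854073/502260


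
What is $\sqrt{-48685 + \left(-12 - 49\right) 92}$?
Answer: $3 i \sqrt{6033} \approx 233.02 i$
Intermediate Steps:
$\sqrt{-48685 + \left(-12 - 49\right) 92} = \sqrt{-48685 - 5612} = \sqrt{-54297} = 3 i \sqrt{6033}$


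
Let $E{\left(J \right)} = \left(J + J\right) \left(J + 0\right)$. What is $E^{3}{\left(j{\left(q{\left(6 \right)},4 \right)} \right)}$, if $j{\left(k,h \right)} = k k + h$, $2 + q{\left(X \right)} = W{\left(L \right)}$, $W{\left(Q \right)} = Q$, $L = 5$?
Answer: $38614472$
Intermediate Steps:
$q{\left(X \right)} = 3$ ($q{\left(X \right)} = -2 + 5 = 3$)
$j{\left(k,h \right)} = h + k^{2}$ ($j{\left(k,h \right)} = k^{2} + h = h + k^{2}$)
$E{\left(J \right)} = 2 J^{2}$ ($E{\left(J \right)} = 2 J J = 2 J^{2}$)
$E^{3}{\left(j{\left(q{\left(6 \right)},4 \right)} \right)} = \left(2 \left(4 + 3^{2}\right)^{2}\right)^{3} = \left(2 \left(4 + 9\right)^{2}\right)^{3} = \left(2 \cdot 13^{2}\right)^{3} = \left(2 \cdot 169\right)^{3} = 338^{3} = 38614472$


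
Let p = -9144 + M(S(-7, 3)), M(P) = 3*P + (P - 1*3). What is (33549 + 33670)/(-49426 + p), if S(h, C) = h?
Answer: -67219/58601 ≈ -1.1471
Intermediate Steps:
M(P) = -3 + 4*P (M(P) = 3*P + (P - 3) = 3*P + (-3 + P) = -3 + 4*P)
p = -9175 (p = -9144 + (-3 + 4*(-7)) = -9144 + (-3 - 28) = -9144 - 31 = -9175)
(33549 + 33670)/(-49426 + p) = (33549 + 33670)/(-49426 - 9175) = 67219/(-58601) = 67219*(-1/58601) = -67219/58601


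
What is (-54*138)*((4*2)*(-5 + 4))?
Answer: 59616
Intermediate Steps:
(-54*138)*((4*2)*(-5 + 4)) = -59616*(-1) = -7452*(-8) = 59616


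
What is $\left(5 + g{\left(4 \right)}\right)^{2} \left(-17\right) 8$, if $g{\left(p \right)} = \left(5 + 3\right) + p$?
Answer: $-39304$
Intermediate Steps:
$g{\left(p \right)} = 8 + p$
$\left(5 + g{\left(4 \right)}\right)^{2} \left(-17\right) 8 = \left(5 + \left(8 + 4\right)\right)^{2} \left(-17\right) 8 = \left(5 + 12\right)^{2} \left(-17\right) 8 = 17^{2} \left(-17\right) 8 = 289 \left(-17\right) 8 = \left(-4913\right) 8 = -39304$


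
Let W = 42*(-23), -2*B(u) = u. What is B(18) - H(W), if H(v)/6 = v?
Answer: 5787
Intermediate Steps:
B(u) = -u/2
W = -966
H(v) = 6*v
B(18) - H(W) = -½*18 - 6*(-966) = -9 - 1*(-5796) = -9 + 5796 = 5787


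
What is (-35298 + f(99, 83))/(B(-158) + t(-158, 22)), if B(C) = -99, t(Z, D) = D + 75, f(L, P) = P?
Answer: 35215/2 ≈ 17608.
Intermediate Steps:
t(Z, D) = 75 + D
(-35298 + f(99, 83))/(B(-158) + t(-158, 22)) = (-35298 + 83)/(-99 + (75 + 22)) = -35215/(-99 + 97) = -35215/(-2) = -35215*(-½) = 35215/2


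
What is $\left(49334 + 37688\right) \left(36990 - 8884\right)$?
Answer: $2445840332$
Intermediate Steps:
$\left(49334 + 37688\right) \left(36990 - 8884\right) = 87022 \cdot 28106 = 2445840332$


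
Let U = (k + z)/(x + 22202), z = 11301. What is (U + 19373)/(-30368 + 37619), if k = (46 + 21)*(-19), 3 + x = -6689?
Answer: 150242629/56231505 ≈ 2.6719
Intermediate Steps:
x = -6692 (x = -3 - 6689 = -6692)
k = -1273 (k = 67*(-19) = -1273)
U = 5014/7755 (U = (-1273 + 11301)/(-6692 + 22202) = 10028/15510 = 10028*(1/15510) = 5014/7755 ≈ 0.64655)
(U + 19373)/(-30368 + 37619) = (5014/7755 + 19373)/(-30368 + 37619) = (150242629/7755)/7251 = (150242629/7755)*(1/7251) = 150242629/56231505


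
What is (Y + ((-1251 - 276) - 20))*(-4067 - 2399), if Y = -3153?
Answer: 30390200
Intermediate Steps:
(Y + ((-1251 - 276) - 20))*(-4067 - 2399) = (-3153 + ((-1251 - 276) - 20))*(-4067 - 2399) = (-3153 + (-1527 - 20))*(-6466) = (-3153 - 1547)*(-6466) = -4700*(-6466) = 30390200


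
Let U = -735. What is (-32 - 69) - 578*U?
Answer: 424729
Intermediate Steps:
(-32 - 69) - 578*U = (-32 - 69) - 578*(-735) = -101 + 424830 = 424729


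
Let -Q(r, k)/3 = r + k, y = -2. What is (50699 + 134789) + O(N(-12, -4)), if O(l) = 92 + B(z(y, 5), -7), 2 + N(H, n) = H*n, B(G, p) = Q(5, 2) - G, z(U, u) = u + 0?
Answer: 185554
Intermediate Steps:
Q(r, k) = -3*k - 3*r (Q(r, k) = -3*(r + k) = -3*(k + r) = -3*k - 3*r)
z(U, u) = u
B(G, p) = -21 - G (B(G, p) = (-3*2 - 3*5) - G = (-6 - 15) - G = -21 - G)
N(H, n) = -2 + H*n
O(l) = 66 (O(l) = 92 + (-21 - 1*5) = 92 + (-21 - 5) = 92 - 26 = 66)
(50699 + 134789) + O(N(-12, -4)) = (50699 + 134789) + 66 = 185488 + 66 = 185554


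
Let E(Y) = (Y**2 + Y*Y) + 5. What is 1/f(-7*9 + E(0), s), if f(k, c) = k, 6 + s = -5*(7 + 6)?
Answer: -1/58 ≈ -0.017241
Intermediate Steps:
E(Y) = 5 + 2*Y**2 (E(Y) = (Y**2 + Y**2) + 5 = 2*Y**2 + 5 = 5 + 2*Y**2)
s = -71 (s = -6 - 5*(7 + 6) = -6 - 5*13 = -6 - 65 = -71)
1/f(-7*9 + E(0), s) = 1/(-7*9 + (5 + 2*0**2)) = 1/(-63 + (5 + 2*0)) = 1/(-63 + (5 + 0)) = 1/(-63 + 5) = 1/(-58) = -1/58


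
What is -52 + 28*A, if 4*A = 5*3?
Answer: 53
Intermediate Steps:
A = 15/4 (A = (5*3)/4 = (¼)*15 = 15/4 ≈ 3.7500)
-52 + 28*A = -52 + 28*(15/4) = -52 + 105 = 53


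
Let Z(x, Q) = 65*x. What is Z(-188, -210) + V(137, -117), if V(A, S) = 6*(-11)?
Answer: -12286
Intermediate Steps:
V(A, S) = -66
Z(-188, -210) + V(137, -117) = 65*(-188) - 66 = -12220 - 66 = -12286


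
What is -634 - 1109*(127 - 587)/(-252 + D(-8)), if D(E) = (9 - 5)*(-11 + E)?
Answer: -179523/82 ≈ -2189.3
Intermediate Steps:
D(E) = -44 + 4*E (D(E) = 4*(-11 + E) = -44 + 4*E)
-634 - 1109*(127 - 587)/(-252 + D(-8)) = -634 - 1109*(127 - 587)/(-252 + (-44 + 4*(-8))) = -634 - (-510140)/(-252 + (-44 - 32)) = -634 - (-510140)/(-252 - 76) = -634 - (-510140)/(-328) = -634 - (-510140)*(-1)/328 = -634 - 1109*115/82 = -634 - 127535/82 = -179523/82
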